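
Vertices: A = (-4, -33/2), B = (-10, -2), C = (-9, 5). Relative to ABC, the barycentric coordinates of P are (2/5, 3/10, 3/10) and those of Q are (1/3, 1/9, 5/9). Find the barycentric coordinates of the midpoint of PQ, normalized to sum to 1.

Since both coordinate triples sum to 1, the midpoint's barycentrics are the componentwise average.
(2/5+1/3)/2 = 11/30; similarly 37/180 and 77/180.

(11/30, 37/180, 77/180)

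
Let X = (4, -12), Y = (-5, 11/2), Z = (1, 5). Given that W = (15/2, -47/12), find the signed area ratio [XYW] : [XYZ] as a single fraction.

4/3

[XYZ] = ½·(4·(11/2−5) + (-5)·(5−(-12)) + 1·(-12−(11/2))) = ½·(2 − 85 − 35/2) = -201/4.
[XYW] = ½·(4·(11/2−(-47/12)) + (-5)·(-47/12−(-12)) + (15/2)·(-12−(11/2))) = ½·(113/3 − 485/12 − 525/4) = -67, so the ratio is (-67)/(-201/4) = 4/3.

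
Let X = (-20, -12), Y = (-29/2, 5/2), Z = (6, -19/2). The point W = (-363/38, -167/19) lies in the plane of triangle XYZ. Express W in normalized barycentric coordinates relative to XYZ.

(9/19, 3/19, 7/19)

Signed area of the reference triangle: [XYZ] = ½·((-20)·(5/2−(-19/2)) + (-29/2)·(-19/2−(-12)) + 6·(-12−(5/2))) = ½·(-240 − 145/4 − 87) = -1453/8.
[WYZ] = ½·((-363/38)·(5/2−(-19/2)) + (-29/2)·(-19/2−(-167/19)) + 6·(-167/19−(5/2))) = ½·(-2178/19 + 783/76 − 1287/19) = -13077/152, so the X-coordinate is (-13077/152)/(-1453/8) = 9/19.
[XWZ] = ½·((-20)·(-167/19−(-19/2)) + (-363/38)·(-19/2−(-12)) + 6·(-12−(-167/19))) = ½·(-270/19 − 1815/76 − 366/19) = -4359/152, so the Y-coordinate is 3/19.
[XYW] = ½·((-20)·(5/2−(-167/19)) + (-29/2)·(-167/19−(-12)) + (-363/38)·(-12−(5/2))) = ½·(-4290/19 − 1769/38 + 10527/76) = -10171/152, so the Z-coordinate is 7/19.
Check: 9/19 + 3/19 + 7/19 = 1.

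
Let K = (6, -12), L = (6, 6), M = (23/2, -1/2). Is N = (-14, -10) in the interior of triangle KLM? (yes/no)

Barycentric coordinates of N: (218/99, 241/99, -40/11).
The three coordinates are positive, positive, negative; a point is interior exactly when all three are positive.

no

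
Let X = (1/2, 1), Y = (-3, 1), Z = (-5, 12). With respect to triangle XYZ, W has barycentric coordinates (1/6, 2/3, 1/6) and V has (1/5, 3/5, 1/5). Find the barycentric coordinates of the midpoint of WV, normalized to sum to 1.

(11/60, 19/30, 11/60)

Since both coordinate triples sum to 1, the midpoint's barycentrics are the componentwise average.
(1/6+1/5)/2 = 11/60; similarly 19/30 and 11/60.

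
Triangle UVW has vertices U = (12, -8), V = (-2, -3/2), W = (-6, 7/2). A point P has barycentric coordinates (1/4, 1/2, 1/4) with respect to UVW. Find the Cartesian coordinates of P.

P = (1/4)·U + (1/2)·V + (1/4)·W.
x-coordinate: (1/4)·12 + (1/2)·(-2) + (1/4)·(-6) = 1/2.
y-coordinate: (1/4)·(-8) + (1/2)·(-3/2) + (1/4)·(7/2) = -15/8.

(1/2, -15/8)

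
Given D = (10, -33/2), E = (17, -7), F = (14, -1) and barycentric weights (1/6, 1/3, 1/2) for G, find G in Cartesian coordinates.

G = (1/6)·D + (1/3)·E + (1/2)·F.
x-coordinate: (1/6)·10 + (1/3)·17 + (1/2)·14 = 43/3.
y-coordinate: (1/6)·(-33/2) + (1/3)·(-7) + (1/2)·(-1) = -67/12.

(43/3, -67/12)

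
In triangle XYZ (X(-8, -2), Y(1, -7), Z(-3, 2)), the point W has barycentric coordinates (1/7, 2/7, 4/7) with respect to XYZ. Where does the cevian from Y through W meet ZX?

Line YW meets ZX where the Y-coordinate vanishes; zeroing W's Y-weight and renormalizing leaves Z, X-weights 4/7 : 1/7 → (4/5, 1/5).
So V = (4/5)·Z + (1/5)·X = (-4, 6/5).

(-4, 6/5)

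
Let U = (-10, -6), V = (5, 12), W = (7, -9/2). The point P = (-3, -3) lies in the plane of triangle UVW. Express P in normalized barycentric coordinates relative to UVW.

Signed area of the reference triangle: [UVW] = ½·((-10)·(12−(-9/2)) + 5·(-9/2−(-6)) + 7·(-6−12)) = ½·(-165 + 15/2 − 126) = -567/4.
[PVW] = ½·((-3)·(12−(-9/2)) + 5·(-9/2−(-3)) + 7·(-3−12)) = ½·(-99/2 − 15/2 − 105) = -81, so the U-coordinate is (-81)/(-567/4) = 4/7.
[UPW] = ½·((-10)·(-3−(-9/2)) + (-3)·(-9/2−(-6)) + 7·(-6−(-3))) = ½·(-15 − 9/2 − 21) = -81/4, so the V-coordinate is 1/7.
[UVP] = ½·((-10)·(12−(-3)) + 5·(-3−(-6)) + (-3)·(-6−12)) = ½·(-150 + 15 + 54) = -81/2, so the W-coordinate is 2/7.
Check: 4/7 + 1/7 + 2/7 = 1.

(4/7, 1/7, 2/7)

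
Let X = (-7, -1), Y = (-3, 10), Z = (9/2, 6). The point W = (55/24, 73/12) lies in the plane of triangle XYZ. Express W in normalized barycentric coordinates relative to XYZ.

Signed area of the reference triangle: [XYZ] = ½·((-7)·(10−6) + (-3)·(6−(-1)) + (9/2)·(-1−10)) = ½·(-28 − 21 − 99/2) = -197/4.
[WYZ] = ½·((55/24)·(10−6) + (-3)·(6−(73/12)) + (9/2)·(73/12−10)) = ½·(55/6 + 1/4 − 141/8) = -197/48, so the X-coordinate is (-197/48)/(-197/4) = 1/12.
[XWZ] = ½·((-7)·(73/12−6) + (55/24)·(6−(-1)) + (9/2)·(-1−(73/12))) = ½·(-7/12 + 385/24 − 255/8) = -197/24, so the Y-coordinate is 1/6.
[XYW] = ½·((-7)·(10−(73/12)) + (-3)·(73/12−(-1)) + (55/24)·(-1−10)) = ½·(-329/12 − 85/4 − 605/24) = -591/16, so the Z-coordinate is 3/4.
Check: 1/12 + 1/6 + 3/4 = 1.

(1/12, 1/6, 3/4)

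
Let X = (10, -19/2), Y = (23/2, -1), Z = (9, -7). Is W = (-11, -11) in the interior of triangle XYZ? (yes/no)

Barycentric coordinates of W: (-440/49, -216/49, 705/49).
The three coordinates are negative, negative, positive; a point is interior exactly when all three are positive.

no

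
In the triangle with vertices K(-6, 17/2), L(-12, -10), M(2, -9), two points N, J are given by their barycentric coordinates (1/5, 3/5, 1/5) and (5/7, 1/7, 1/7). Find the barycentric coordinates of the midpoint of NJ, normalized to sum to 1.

Since both coordinate triples sum to 1, the midpoint's barycentrics are the componentwise average.
(1/5+5/7)/2 = 16/35; similarly 13/35 and 6/35.

(16/35, 13/35, 6/35)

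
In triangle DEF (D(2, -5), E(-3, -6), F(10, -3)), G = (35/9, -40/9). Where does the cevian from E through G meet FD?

(22/3, -11/3)

Barycentric coordinates of G with respect to DEF: (2/9, 1/3, 4/9).
On side FD the E-coordinate is zero; dropping G's E-weight 1/3 and renormalizing the remaining 4/9 : 2/9 gives weights 2/3, 1/3 on F, D.
H = (2/3)·(10, -3) + (1/3)·(2, -5) = (22/3, -11/3).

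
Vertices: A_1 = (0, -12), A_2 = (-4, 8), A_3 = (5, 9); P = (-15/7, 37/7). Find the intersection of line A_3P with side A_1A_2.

(-10/3, 14/3)

Barycentric coordinates of P with respect to A_1A_2A_3: (1/7, 5/7, 1/7).
On side A_1A_2 the A_3-coordinate is zero; dropping P's A_3-weight 1/7 and renormalizing the remaining 1/7 : 5/7 gives weights 1/6, 5/6 on A_1, A_2.
Q = (1/6)·(0, -12) + (5/6)·(-4, 8) = (-10/3, 14/3).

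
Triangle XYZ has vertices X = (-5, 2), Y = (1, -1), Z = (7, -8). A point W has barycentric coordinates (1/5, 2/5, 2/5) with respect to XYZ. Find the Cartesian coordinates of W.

(11/5, -16/5)

W = (1/5)·X + (2/5)·Y + (2/5)·Z.
x-coordinate: (1/5)·(-5) + (2/5)·1 + (2/5)·7 = 11/5.
y-coordinate: (1/5)·2 + (2/5)·(-1) + (2/5)·(-8) = -16/5.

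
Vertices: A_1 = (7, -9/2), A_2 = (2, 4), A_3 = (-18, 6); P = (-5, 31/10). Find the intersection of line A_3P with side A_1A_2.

Barycentric coordinates of P with respect to A_1A_2A_3: (1/5, 2/5, 2/5).
On side A_1A_2 the A_3-coordinate is zero; dropping P's A_3-weight 2/5 and renormalizing the remaining 1/5 : 2/5 gives weights 1/3, 2/3 on A_1, A_2.
Q = (1/3)·(7, -9/2) + (2/3)·(2, 4) = (11/3, 7/6).

(11/3, 7/6)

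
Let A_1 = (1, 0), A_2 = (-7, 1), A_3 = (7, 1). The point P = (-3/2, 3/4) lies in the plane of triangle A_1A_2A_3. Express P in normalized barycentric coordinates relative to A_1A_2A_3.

Signed area of the reference triangle: [A_1A_2A_3] = ½·(1·(1−1) + (-7)·(1−0) + 7·(0−1)) = ½·(0 − 7 − 7) = -7.
[PA_2A_3] = ½·((-3/2)·(1−1) + (-7)·(1−(3/4)) + 7·(3/4−1)) = ½·(0 − 7/4 − 7/4) = -7/4, so the A_1-coordinate is (-7/4)/(-7) = 1/4.
[A_1PA_3] = ½·(1·(3/4−1) + (-3/2)·(1−0) + 7·(0−(3/4))) = ½·(-1/4 − 3/2 − 21/4) = -7/2, so the A_2-coordinate is 1/2.
[A_1A_2P] = ½·(1·(1−(3/4)) + (-7)·(3/4−0) + (-3/2)·(0−1)) = ½·(1/4 − 21/4 + 3/2) = -7/4, so the A_3-coordinate is 1/4.

(1/4, 1/2, 1/4)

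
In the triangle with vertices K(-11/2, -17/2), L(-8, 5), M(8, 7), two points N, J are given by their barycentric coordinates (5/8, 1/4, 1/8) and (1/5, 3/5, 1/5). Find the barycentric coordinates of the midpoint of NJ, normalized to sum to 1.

(33/80, 17/40, 13/80)

Since both coordinate triples sum to 1, the midpoint's barycentrics are the componentwise average.
(5/8+1/5)/2 = 33/80; similarly 17/40 and 13/80.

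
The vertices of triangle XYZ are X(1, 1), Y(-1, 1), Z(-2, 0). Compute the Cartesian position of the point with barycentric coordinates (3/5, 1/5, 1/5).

(0, 4/5)

W = (3/5)·X + (1/5)·Y + (1/5)·Z.
x-coordinate: (3/5)·1 + (1/5)·(-1) + (1/5)·(-2) = 0.
y-coordinate: (3/5)·1 + (1/5)·1 + (1/5)·0 = 4/5.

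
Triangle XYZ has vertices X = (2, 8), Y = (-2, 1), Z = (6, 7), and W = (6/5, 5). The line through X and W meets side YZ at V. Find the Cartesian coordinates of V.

Barycentric coordinates of W with respect to XYZ: (2/5, 2/5, 1/5).
On side YZ the X-coordinate is zero; dropping W's X-weight 2/5 and renormalizing the remaining 2/5 : 1/5 gives weights 2/3, 1/3 on Y, Z.
V = (2/3)·(-2, 1) + (1/3)·(6, 7) = (2/3, 3).

(2/3, 3)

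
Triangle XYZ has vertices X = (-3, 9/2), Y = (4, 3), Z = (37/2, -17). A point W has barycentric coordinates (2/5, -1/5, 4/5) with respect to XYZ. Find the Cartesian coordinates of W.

W = (2/5)·X + (-1/5)·Y + (4/5)·Z.
x-coordinate: (2/5)·(-3) + (-1/5)·4 + (4/5)·(37/2) = 64/5.
y-coordinate: (2/5)·(9/2) + (-1/5)·3 + (4/5)·(-17) = -62/5.

(64/5, -62/5)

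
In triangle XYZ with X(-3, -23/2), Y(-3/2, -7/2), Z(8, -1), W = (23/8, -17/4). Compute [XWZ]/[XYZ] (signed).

1/4

[XYZ] = ½·((-3)·(-7/2−(-1)) + (-3/2)·(-1−(-23/2)) + 8·(-23/2−(-7/2))) = ½·(15/2 − 63/4 − 64) = -289/8.
[XWZ] = ½·((-3)·(-17/4−(-1)) + (23/8)·(-1−(-23/2)) + 8·(-23/2−(-17/4))) = ½·(39/4 + 483/16 − 58) = -289/32, so the ratio is (-289/32)/(-289/8) = 1/4.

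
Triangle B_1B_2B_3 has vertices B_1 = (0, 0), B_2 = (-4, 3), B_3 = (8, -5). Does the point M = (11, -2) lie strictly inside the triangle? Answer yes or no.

Barycentric coordinates of M: (-15, 39/4, 25/4).
The three coordinates are negative, positive, positive; a point is interior exactly when all three are positive.

no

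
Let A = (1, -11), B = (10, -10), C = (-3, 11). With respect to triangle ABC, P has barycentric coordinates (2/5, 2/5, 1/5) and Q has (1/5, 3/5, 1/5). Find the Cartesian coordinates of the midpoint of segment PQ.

Barycentric coordinates of the midpoint are the average: (3/10, 1/2, 1/5).
Converting: (3/10)·A + (1/2)·B + (1/5)·C = (47/10, -61/10).

(47/10, -61/10)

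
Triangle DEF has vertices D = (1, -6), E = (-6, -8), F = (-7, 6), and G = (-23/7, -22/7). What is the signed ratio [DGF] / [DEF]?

[DEF] = ½·(1·(-8−6) + (-6)·(6−(-6)) + (-7)·(-6−(-8))) = ½·(-14 − 72 − 14) = -50.
[DGF] = ½·(1·(-22/7−6) + (-23/7)·(6−(-6)) + (-7)·(-6−(-22/7))) = ½·(-64/7 − 276/7 + 20) = -100/7, so the ratio is (-100/7)/(-50) = 2/7.

2/7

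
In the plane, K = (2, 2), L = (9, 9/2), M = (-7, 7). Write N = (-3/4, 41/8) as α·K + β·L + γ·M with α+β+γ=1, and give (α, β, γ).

Signed area of the reference triangle: [KLM] = ½·(2·(9/2−7) + 9·(7−2) + (-7)·(2−(9/2))) = ½·(-5 + 45 + 35/2) = 115/4.
[NLM] = ½·((-3/4)·(9/2−7) + 9·(7−(41/8)) + (-7)·(41/8−(9/2))) = ½·(15/8 + 135/8 − 35/8) = 115/16, so the K-coordinate is (115/16)/(115/4) = 1/4.
[KNM] = ½·(2·(41/8−7) + (-3/4)·(7−2) + (-7)·(2−(41/8))) = ½·(-15/4 − 15/4 + 175/8) = 115/16, so the L-coordinate is 1/4.
[KLN] = ½·(2·(9/2−(41/8)) + 9·(41/8−2) + (-3/4)·(2−(9/2))) = ½·(-5/4 + 225/8 + 15/8) = 115/8, so the M-coordinate is 1/2.

(1/4, 1/4, 1/2)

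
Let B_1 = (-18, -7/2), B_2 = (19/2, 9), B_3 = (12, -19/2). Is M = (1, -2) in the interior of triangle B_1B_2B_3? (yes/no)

yes

Barycentric coordinates of M: (739/2160, 53/180, 157/432).
The three coordinates are positive, positive, positive; a point is interior exactly when all three are positive.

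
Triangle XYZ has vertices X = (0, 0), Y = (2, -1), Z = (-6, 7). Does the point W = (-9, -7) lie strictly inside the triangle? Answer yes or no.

Barycentric coordinates of W: (17, -105/8, -23/8).
The three coordinates are positive, negative, negative; a point is interior exactly when all three are positive.

no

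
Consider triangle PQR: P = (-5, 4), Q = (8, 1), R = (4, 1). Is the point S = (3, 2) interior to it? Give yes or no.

yes

Barycentric coordinates of S: (1/3, 1/2, 1/6).
The three coordinates are positive, positive, positive; a point is interior exactly when all three are positive.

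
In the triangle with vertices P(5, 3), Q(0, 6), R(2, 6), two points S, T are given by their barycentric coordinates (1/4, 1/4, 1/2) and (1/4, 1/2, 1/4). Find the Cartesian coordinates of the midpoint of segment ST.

Barycentric coordinates of the midpoint are the average: (1/4, 3/8, 3/8).
Converting: (1/4)·P + (3/8)·Q + (3/8)·R = (2, 21/4).

(2, 21/4)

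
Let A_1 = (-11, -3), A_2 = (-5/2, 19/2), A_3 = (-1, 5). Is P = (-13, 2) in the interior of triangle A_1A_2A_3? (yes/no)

no

Barycentric coordinates of P: (39/38, 22/19, -45/38).
The three coordinates are positive, positive, negative; a point is interior exactly when all three are positive.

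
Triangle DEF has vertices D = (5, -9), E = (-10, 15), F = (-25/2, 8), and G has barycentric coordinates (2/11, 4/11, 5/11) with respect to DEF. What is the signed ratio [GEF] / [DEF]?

2/11

The signed ratio [GEF]/[DEF] equals the barycentric coordinate of G at vertex D, which is 2/11.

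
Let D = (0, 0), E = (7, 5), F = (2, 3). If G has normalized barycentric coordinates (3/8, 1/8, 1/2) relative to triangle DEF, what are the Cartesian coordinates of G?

G = (3/8)·D + (1/8)·E + (1/2)·F.
x-coordinate: (3/8)·0 + (1/8)·7 + (1/2)·2 = 15/8.
y-coordinate: (3/8)·0 + (1/8)·5 + (1/2)·3 = 17/8.

(15/8, 17/8)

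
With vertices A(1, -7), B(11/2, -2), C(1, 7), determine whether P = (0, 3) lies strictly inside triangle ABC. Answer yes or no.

no

Barycentric coordinates of P: (3/7, -2/9, 50/63).
The three coordinates are positive, negative, positive; a point is interior exactly when all three are positive.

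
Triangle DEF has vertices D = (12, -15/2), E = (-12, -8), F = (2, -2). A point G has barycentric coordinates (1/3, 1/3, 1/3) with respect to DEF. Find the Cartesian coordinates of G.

(2/3, -35/6)

G = (1/3)·D + (1/3)·E + (1/3)·F.
x-coordinate: (1/3)·12 + (1/3)·(-12) + (1/3)·2 = 2/3.
y-coordinate: (1/3)·(-15/2) + (1/3)·(-8) + (1/3)·(-2) = -35/6.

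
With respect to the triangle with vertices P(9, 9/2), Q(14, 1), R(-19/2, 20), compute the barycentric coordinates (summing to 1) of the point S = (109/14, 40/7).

Signed area of the reference triangle: [PQR] = ½·(9·(1−20) + 14·(20−(9/2)) + (-19/2)·(9/2−1)) = ½·(-171 + 217 − 133/4) = 51/8.
[SQR] = ½·((109/14)·(1−20) + 14·(20−(40/7)) + (-19/2)·(40/7−1)) = ½·(-2071/14 + 200 − 627/14) = 51/14, so the P-coordinate is (51/14)/(51/8) = 4/7.
[PSR] = ½·(9·(40/7−20) + (109/14)·(20−(9/2)) + (-19/2)·(9/2−(40/7))) = ½·(-900/7 + 3379/28 + 323/28) = 51/28, so the Q-coordinate is 2/7.
[PQS] = ½·(9·(1−(40/7)) + 14·(40/7−(9/2)) + (109/14)·(9/2−1)) = ½·(-297/7 + 17 + 109/4) = 51/56, so the R-coordinate is 1/7.
Check: 4/7 + 2/7 + 1/7 = 1.

(4/7, 2/7, 1/7)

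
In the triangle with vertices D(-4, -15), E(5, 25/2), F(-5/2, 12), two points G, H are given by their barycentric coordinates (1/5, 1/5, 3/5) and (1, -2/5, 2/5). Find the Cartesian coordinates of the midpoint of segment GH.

Barycentric coordinates of the midpoint are the average: (3/5, -1/10, 1/2).
Converting: (3/5)·D + (-1/10)·E + (1/2)·F = (-83/20, -17/4).

(-83/20, -17/4)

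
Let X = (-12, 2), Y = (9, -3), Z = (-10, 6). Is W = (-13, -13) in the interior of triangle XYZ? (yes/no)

no

Barycentric coordinates of W: (194/47, 13/47, -160/47).
The three coordinates are positive, positive, negative; a point is interior exactly when all three are positive.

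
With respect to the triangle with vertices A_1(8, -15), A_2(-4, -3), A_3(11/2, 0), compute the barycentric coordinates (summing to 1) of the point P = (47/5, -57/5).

Signed area of the reference triangle: [A_1A_2A_3] = ½·(8·(-3−0) + (-4)·(0−(-15)) + (11/2)·(-15−(-3))) = ½·(-24 − 60 − 66) = -75.
[PA_2A_3] = ½·((47/5)·(-3−0) + (-4)·(0−(-57/5)) + (11/2)·(-57/5−(-3))) = ½·(-141/5 − 228/5 − 231/5) = -60, so the A_1-coordinate is (-60)/(-75) = 4/5.
[A_1PA_3] = ½·(8·(-57/5−0) + (47/5)·(0−(-15)) + (11/2)·(-15−(-57/5))) = ½·(-456/5 + 141 − 99/5) = 15, so the A_2-coordinate is -1/5.
[A_1A_2P] = ½·(8·(-3−(-57/5)) + (-4)·(-57/5−(-15)) + (47/5)·(-15−(-3))) = ½·(336/5 − 72/5 − 564/5) = -30, so the A_3-coordinate is 2/5.
Check: 4/5 − 1/5 + 2/5 = 1.

(4/5, -1/5, 2/5)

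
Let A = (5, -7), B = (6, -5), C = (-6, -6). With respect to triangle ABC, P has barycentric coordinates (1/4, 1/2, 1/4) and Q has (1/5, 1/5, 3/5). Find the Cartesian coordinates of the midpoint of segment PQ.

(27/40, -47/8)

Barycentric coordinates of the midpoint are the average: (9/40, 7/20, 17/40).
Converting: (9/40)·A + (7/20)·B + (17/40)·C = (27/40, -47/8).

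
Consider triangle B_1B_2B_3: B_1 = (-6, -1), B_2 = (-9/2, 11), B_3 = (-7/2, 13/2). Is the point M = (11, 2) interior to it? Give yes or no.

no

Barycentric coordinates of M: (-81/25, -32/5, 266/25).
The three coordinates are negative, negative, positive; a point is interior exactly when all three are positive.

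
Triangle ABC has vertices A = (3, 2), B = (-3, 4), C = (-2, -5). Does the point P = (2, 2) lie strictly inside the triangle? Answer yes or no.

Barycentric coordinates of P: (43/52, 7/52, 1/26).
The three coordinates are positive, positive, positive; a point is interior exactly when all three are positive.

yes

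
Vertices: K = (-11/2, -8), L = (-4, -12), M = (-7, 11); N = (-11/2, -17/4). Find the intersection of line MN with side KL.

Barycentric coordinates of N with respect to KLM: (1/2, 1/4, 1/4).
On side KL the M-coordinate is zero; dropping N's M-weight 1/4 and renormalizing the remaining 1/2 : 1/4 gives weights 2/3, 1/3 on K, L.
J = (2/3)·(-11/2, -8) + (1/3)·(-4, -12) = (-5, -28/3).

(-5, -28/3)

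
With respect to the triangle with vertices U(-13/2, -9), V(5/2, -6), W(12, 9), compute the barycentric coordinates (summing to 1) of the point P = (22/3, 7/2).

(1/6, 1/6, 2/3)

Signed area of the reference triangle: [UVW] = ½·((-13/2)·(-6−9) + (5/2)·(9−(-9)) + 12·(-9−(-6))) = ½·(195/2 + 45 − 36) = 213/4.
[PVW] = ½·((22/3)·(-6−9) + (5/2)·(9−(7/2)) + 12·(7/2−(-6))) = ½·(-110 + 55/4 + 114) = 71/8, so the U-coordinate is (71/8)/(213/4) = 1/6.
[UPW] = ½·((-13/2)·(7/2−9) + (22/3)·(9−(-9)) + 12·(-9−(7/2))) = ½·(143/4 + 132 − 150) = 71/8, so the V-coordinate is 1/6.
[UVP] = ½·((-13/2)·(-6−(7/2)) + (5/2)·(7/2−(-9)) + (22/3)·(-9−(-6))) = ½·(247/4 + 125/4 − 22) = 71/2, so the W-coordinate is 2/3.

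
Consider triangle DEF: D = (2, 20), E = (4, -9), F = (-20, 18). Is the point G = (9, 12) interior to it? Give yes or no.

no

Barycentric coordinates of G: (213/214, 95/321, -187/642).
The three coordinates are positive, positive, negative; a point is interior exactly when all three are positive.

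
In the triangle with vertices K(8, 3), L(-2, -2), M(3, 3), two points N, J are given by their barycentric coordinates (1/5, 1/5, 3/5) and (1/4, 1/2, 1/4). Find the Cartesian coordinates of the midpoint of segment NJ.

Barycentric coordinates of the midpoint are the average: (9/40, 7/20, 17/40).
Converting: (9/40)·K + (7/20)·L + (17/40)·M = (19/8, 5/4).

(19/8, 5/4)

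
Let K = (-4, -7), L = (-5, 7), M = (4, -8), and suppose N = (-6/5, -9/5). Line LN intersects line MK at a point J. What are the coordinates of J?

Barycentric coordinates of N with respect to KLM: (1/5, 2/5, 2/5).
On side MK the L-coordinate is zero; dropping N's L-weight 2/5 and renormalizing the remaining 2/5 : 1/5 gives weights 2/3, 1/3 on M, K.
J = (2/3)·(4, -8) + (1/3)·(-4, -7) = (4/3, -23/3).

(4/3, -23/3)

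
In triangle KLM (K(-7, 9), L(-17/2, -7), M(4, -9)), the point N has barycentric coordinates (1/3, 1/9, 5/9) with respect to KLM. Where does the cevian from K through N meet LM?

Line KN meets LM where the K-coordinate vanishes; zeroing N's K-weight and renormalizing leaves L, M-weights 1/9 : 5/9 → (1/6, 5/6).
So J = (1/6)·L + (5/6)·M = (23/12, -26/3).

(23/12, -26/3)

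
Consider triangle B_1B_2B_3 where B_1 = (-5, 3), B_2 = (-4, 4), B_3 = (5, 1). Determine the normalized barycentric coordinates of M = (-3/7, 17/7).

(2/7, 2/7, 3/7)

Signed area of the reference triangle: [B_1B_2B_3] = ½·((-5)·(4−1) + (-4)·(1−3) + 5·(3−4)) = ½·(-15 + 8 − 5) = -6.
[MB_2B_3] = ½·((-3/7)·(4−1) + (-4)·(1−(17/7)) + 5·(17/7−4)) = ½·(-9/7 + 40/7 − 55/7) = -12/7, so the B_1-coordinate is (-12/7)/(-6) = 2/7.
[B_1MB_3] = ½·((-5)·(17/7−1) + (-3/7)·(1−3) + 5·(3−(17/7))) = ½·(-50/7 + 6/7 + 20/7) = -12/7, so the B_2-coordinate is 2/7.
[B_1B_2M] = ½·((-5)·(4−(17/7)) + (-4)·(17/7−3) + (-3/7)·(3−4)) = ½·(-55/7 + 16/7 + 3/7) = -18/7, so the B_3-coordinate is 3/7.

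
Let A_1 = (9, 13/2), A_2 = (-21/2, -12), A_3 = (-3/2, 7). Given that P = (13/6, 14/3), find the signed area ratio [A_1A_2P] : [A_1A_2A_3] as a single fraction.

[A_1A_2A_3] = ½·(9·(-12−7) + (-21/2)·(7−(13/2)) + (-3/2)·(13/2−(-12))) = ½·(-171 − 21/4 − 111/4) = -102.
[A_1A_2P] = ½·(9·(-12−(14/3)) + (-21/2)·(14/3−(13/2)) + (13/6)·(13/2−(-12))) = ½·(-150 + 77/4 + 481/12) = -136/3, so the ratio is (-136/3)/(-102) = 4/9.

4/9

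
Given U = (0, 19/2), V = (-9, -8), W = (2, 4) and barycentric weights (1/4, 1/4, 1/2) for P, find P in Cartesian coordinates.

P = (1/4)·U + (1/4)·V + (1/2)·W.
x-coordinate: (1/4)·0 + (1/4)·(-9) + (1/2)·2 = -5/4.
y-coordinate: (1/4)·(19/2) + (1/4)·(-8) + (1/2)·4 = 19/8.

(-5/4, 19/8)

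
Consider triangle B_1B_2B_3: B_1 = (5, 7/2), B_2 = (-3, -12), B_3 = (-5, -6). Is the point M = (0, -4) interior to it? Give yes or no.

Barycentric coordinates of M: (34/79, 55/158, 35/158).
The three coordinates are positive, positive, positive; a point is interior exactly when all three are positive.

yes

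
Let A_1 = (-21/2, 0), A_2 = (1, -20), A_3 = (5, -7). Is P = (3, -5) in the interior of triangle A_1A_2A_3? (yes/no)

no

Barycentric coordinates of P: (4/27, -2/27, 25/27).
The three coordinates are positive, negative, positive; a point is interior exactly when all three are positive.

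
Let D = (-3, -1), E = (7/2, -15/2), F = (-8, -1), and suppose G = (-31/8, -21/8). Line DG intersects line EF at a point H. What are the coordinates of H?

(-25/6, -19/6)

Barycentric coordinates of G with respect to DEF: (1/4, 1/4, 1/2).
On side EF the D-coordinate is zero; dropping G's D-weight 1/4 and renormalizing the remaining 1/4 : 1/2 gives weights 1/3, 2/3 on E, F.
H = (1/3)·(7/2, -15/2) + (2/3)·(-8, -1) = (-25/6, -19/6).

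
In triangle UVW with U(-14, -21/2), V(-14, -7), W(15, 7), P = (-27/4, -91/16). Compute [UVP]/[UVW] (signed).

[UVW] = ½·((-14)·(-7−7) + (-14)·(7−(-21/2)) + 15·(-21/2−(-7))) = ½·(196 − 245 − 105/2) = -203/4.
[UVP] = ½·((-14)·(-7−(-91/16)) + (-14)·(-91/16−(-21/2)) + (-27/4)·(-21/2−(-7))) = ½·(147/8 − 539/8 + 189/8) = -203/16, so the ratio is (-203/16)/(-203/4) = 1/4.

1/4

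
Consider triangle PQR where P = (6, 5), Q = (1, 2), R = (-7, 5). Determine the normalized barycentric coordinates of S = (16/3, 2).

(1/3, 1, -1/3)

Signed area of the reference triangle: [PQR] = ½·(6·(2−5) + 1·(5−5) + (-7)·(5−2)) = ½·(-18 + 0 − 21) = -39/2.
[SQR] = ½·((16/3)·(2−5) + 1·(5−2) + (-7)·(2−2)) = ½·(-16 + 3 + 0) = -13/2, so the P-coordinate is (-13/2)/(-39/2) = 1/3.
[PSR] = ½·(6·(2−5) + (16/3)·(5−5) + (-7)·(5−2)) = ½·(-18 + 0 − 21) = -39/2, so the Q-coordinate is 1.
[PQS] = ½·(6·(2−2) + 1·(2−5) + (16/3)·(5−2)) = ½·(0 − 3 + 16) = 13/2, so the R-coordinate is -1/3.
Check: 1/3 + 1 − 1/3 = 1.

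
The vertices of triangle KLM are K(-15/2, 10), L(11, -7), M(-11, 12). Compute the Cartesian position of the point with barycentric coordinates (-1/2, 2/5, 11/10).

(-79/20, 27/5)

N = (-1/2)·K + (2/5)·L + (11/10)·M.
x-coordinate: (-1/2)·(-15/2) + (2/5)·11 + (11/10)·(-11) = -79/20.
y-coordinate: (-1/2)·10 + (2/5)·(-7) + (11/10)·12 = 27/5.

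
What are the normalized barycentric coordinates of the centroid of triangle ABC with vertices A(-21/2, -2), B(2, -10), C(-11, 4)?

The centroid is the average of the vertices, so each weight is 1/3.

(1/3, 1/3, 1/3)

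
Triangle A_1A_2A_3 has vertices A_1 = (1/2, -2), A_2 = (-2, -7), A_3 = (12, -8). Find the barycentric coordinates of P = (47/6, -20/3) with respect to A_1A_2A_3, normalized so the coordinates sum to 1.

(1/5, 2/15, 2/3)

Signed area of the reference triangle: [A_1A_2A_3] = ½·((1/2)·(-7−(-8)) + (-2)·(-8−(-2)) + 12·(-2−(-7))) = ½·(1/2 + 12 + 60) = 145/4.
[PA_2A_3] = ½·((47/6)·(-7−(-8)) + (-2)·(-8−(-20/3)) + 12·(-20/3−(-7))) = ½·(47/6 + 8/3 + 4) = 29/4, so the A_1-coordinate is (29/4)/(145/4) = 1/5.
[A_1PA_3] = ½·((1/2)·(-20/3−(-8)) + (47/6)·(-8−(-2)) + 12·(-2−(-20/3))) = ½·(2/3 − 47 + 56) = 29/6, so the A_2-coordinate is 2/15.
[A_1A_2P] = ½·((1/2)·(-7−(-20/3)) + (-2)·(-20/3−(-2)) + (47/6)·(-2−(-7))) = ½·(-1/6 + 28/3 + 235/6) = 145/6, so the A_3-coordinate is 2/3.
Check: 1/5 + 2/15 + 2/3 = 1.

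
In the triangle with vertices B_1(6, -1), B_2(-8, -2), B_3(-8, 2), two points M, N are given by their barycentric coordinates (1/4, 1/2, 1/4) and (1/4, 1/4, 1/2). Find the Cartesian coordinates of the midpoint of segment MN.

Barycentric coordinates of the midpoint are the average: (1/4, 3/8, 3/8).
Converting: (1/4)·B_1 + (3/8)·B_2 + (3/8)·B_3 = (-9/2, -1/4).

(-9/2, -1/4)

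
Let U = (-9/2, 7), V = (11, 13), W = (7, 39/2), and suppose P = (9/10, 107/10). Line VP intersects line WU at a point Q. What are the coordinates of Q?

Barycentric coordinates of P with respect to UVW: (3/5, 1/5, 1/5).
On side WU the V-coordinate is zero; dropping P's V-weight 1/5 and renormalizing the remaining 1/5 : 3/5 gives weights 1/4, 3/4 on W, U.
Q = (1/4)·(7, 39/2) + (3/4)·(-9/2, 7) = (-13/8, 81/8).

(-13/8, 81/8)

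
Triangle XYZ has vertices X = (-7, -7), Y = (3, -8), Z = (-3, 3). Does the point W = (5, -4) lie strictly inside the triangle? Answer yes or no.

no

Barycentric coordinates of W: (-23/52, 27/26, 21/52).
The three coordinates are negative, positive, positive; a point is interior exactly when all three are positive.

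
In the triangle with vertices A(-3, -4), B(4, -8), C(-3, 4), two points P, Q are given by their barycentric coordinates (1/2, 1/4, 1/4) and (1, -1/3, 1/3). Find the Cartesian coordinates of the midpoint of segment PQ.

(-79/24, -3/2)

Barycentric coordinates of the midpoint are the average: (3/4, -1/24, 7/24).
Converting: (3/4)·A + (-1/24)·B + (7/24)·C = (-79/24, -3/2).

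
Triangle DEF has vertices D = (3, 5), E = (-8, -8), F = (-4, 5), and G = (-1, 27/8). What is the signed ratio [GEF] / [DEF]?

[DEF] = ½·(3·(-8−5) + (-8)·(5−5) + (-4)·(5−(-8))) = ½·(-39 + 0 − 52) = -91/2.
[GEF] = ½·((-1)·(-8−5) + (-8)·(5−(27/8)) + (-4)·(27/8−(-8))) = ½·(13 − 13 − 91/2) = -91/4, so the ratio is (-91/4)/(-91/2) = 1/2.

1/2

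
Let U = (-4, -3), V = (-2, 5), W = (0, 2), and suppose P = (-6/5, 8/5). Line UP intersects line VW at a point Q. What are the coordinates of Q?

(-1/2, 11/4)

Barycentric coordinates of P with respect to UVW: (1/5, 1/5, 3/5).
On side VW the U-coordinate is zero; dropping P's U-weight 1/5 and renormalizing the remaining 1/5 : 3/5 gives weights 1/4, 3/4 on V, W.
Q = (1/4)·(-2, 5) + (3/4)·(0, 2) = (-1/2, 11/4).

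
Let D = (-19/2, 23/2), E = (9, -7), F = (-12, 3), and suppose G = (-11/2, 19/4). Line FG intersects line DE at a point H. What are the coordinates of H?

(-10/3, 16/3)

Barycentric coordinates of G with respect to DEF: (1/2, 1/4, 1/4).
On side DE the F-coordinate is zero; dropping G's F-weight 1/4 and renormalizing the remaining 1/2 : 1/4 gives weights 2/3, 1/3 on D, E.
H = (2/3)·(-19/2, 23/2) + (1/3)·(9, -7) = (-10/3, 16/3).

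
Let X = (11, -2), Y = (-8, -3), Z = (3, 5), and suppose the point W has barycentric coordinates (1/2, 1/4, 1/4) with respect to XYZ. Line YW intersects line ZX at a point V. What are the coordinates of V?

(25/3, 1/3)

Line YW meets ZX where the Y-coordinate vanishes; zeroing W's Y-weight and renormalizing leaves Z, X-weights 1/4 : 1/2 → (1/3, 2/3).
So V = (1/3)·Z + (2/3)·X = (25/3, 1/3).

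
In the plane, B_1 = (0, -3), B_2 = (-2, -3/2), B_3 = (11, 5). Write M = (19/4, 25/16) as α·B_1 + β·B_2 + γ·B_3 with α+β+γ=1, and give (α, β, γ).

(1/8, 3/8, 1/2)

Signed area of the reference triangle: [B_1B_2B_3] = ½·(0·(-3/2−5) + (-2)·(5−(-3)) + 11·(-3−(-3/2))) = ½·(0 − 16 − 33/2) = -65/4.
[MB_2B_3] = ½·((19/4)·(-3/2−5) + (-2)·(5−(25/16)) + 11·(25/16−(-3/2))) = ½·(-247/8 − 55/8 + 539/16) = -65/32, so the B_1-coordinate is (-65/32)/(-65/4) = 1/8.
[B_1MB_3] = ½·(0·(25/16−5) + (19/4)·(5−(-3)) + 11·(-3−(25/16))) = ½·(0 + 38 − 803/16) = -195/32, so the B_2-coordinate is 3/8.
[B_1B_2M] = ½·(0·(-3/2−(25/16)) + (-2)·(25/16−(-3)) + (19/4)·(-3−(-3/2))) = ½·(0 − 73/8 − 57/8) = -65/8, so the B_3-coordinate is 1/2.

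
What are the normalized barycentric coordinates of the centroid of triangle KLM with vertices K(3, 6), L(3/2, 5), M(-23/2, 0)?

The centroid is the average of the vertices, so each weight is 1/3.

(1/3, 1/3, 1/3)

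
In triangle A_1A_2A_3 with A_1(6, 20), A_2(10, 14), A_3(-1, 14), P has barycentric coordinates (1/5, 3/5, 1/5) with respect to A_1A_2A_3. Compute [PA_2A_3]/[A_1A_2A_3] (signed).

The signed ratio [PA_2A_3]/[A_1A_2A_3] equals the barycentric coordinate of P at vertex A_1, which is 1/5.

1/5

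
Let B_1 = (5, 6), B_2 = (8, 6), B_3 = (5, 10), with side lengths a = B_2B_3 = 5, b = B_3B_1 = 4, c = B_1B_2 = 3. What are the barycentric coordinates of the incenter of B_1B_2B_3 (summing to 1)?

(5/12, 1/3, 1/4)

The incenter has barycentric coordinates proportional to the opposite side lengths: (5 : 4 : 3).
Normalizing by 5+4+3 = 12 gives (5/12, 1/3, 1/4).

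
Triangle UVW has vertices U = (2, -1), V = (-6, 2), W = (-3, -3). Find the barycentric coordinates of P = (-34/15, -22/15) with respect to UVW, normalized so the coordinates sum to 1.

Signed area of the reference triangle: [UVW] = ½·(2·(2−(-3)) + (-6)·(-3−(-1)) + (-3)·(-1−2)) = ½·(10 + 12 + 9) = 31/2.
[PVW] = ½·((-34/15)·(2−(-3)) + (-6)·(-3−(-22/15)) + (-3)·(-22/15−2)) = ½·(-34/3 + 46/5 + 52/5) = 62/15, so the U-coordinate is (62/15)/(31/2) = 4/15.
[UPW] = ½·(2·(-22/15−(-3)) + (-34/15)·(-3−(-1)) + (-3)·(-1−(-22/15))) = ½·(46/15 + 68/15 − 7/5) = 31/10, so the V-coordinate is 1/5.
[UVP] = ½·(2·(2−(-22/15)) + (-6)·(-22/15−(-1)) + (-34/15)·(-1−2)) = ½·(104/15 + 14/5 + 34/5) = 124/15, so the W-coordinate is 8/15.
Check: 4/15 + 1/5 + 8/15 = 1.

(4/15, 1/5, 8/15)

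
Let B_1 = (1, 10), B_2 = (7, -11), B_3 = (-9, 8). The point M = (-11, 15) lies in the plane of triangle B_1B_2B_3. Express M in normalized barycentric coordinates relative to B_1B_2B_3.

(1/3, -1/3, 1)

Signed area of the reference triangle: [B_1B_2B_3] = ½·(1·(-11−8) + 7·(8−10) + (-9)·(10−(-11))) = ½·(-19 − 14 − 189) = -111.
[MB_2B_3] = ½·((-11)·(-11−8) + 7·(8−15) + (-9)·(15−(-11))) = ½·(209 − 49 − 234) = -37, so the B_1-coordinate is (-37)/(-111) = 1/3.
[B_1MB_3] = ½·(1·(15−8) + (-11)·(8−10) + (-9)·(10−15)) = ½·(7 + 22 + 45) = 37, so the B_2-coordinate is -1/3.
[B_1B_2M] = ½·(1·(-11−15) + 7·(15−10) + (-11)·(10−(-11))) = ½·(-26 + 35 − 231) = -111, so the B_3-coordinate is 1.
Check: 1/3 − 1/3 + 1 = 1.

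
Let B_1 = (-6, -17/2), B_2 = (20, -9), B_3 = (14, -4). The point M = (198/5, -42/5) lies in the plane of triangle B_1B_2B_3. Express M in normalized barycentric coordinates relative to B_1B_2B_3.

(-4/5, 8/5, 1/5)

Signed area of the reference triangle: [B_1B_2B_3] = ½·((-6)·(-9−(-4)) + 20·(-4−(-17/2)) + 14·(-17/2−(-9))) = ½·(30 + 90 + 7) = 127/2.
[MB_2B_3] = ½·((198/5)·(-9−(-4)) + 20·(-4−(-42/5)) + 14·(-42/5−(-9))) = ½·(-198 + 88 + 42/5) = -254/5, so the B_1-coordinate is (-254/5)/(127/2) = -4/5.
[B_1MB_3] = ½·((-6)·(-42/5−(-4)) + (198/5)·(-4−(-17/2)) + 14·(-17/2−(-42/5))) = ½·(132/5 + 891/5 − 7/5) = 508/5, so the B_2-coordinate is 8/5.
[B_1B_2M] = ½·((-6)·(-9−(-42/5)) + 20·(-42/5−(-17/2)) + (198/5)·(-17/2−(-9))) = ½·(18/5 + 2 + 99/5) = 127/10, so the B_3-coordinate is 1/5.
Check: -4/5 + 8/5 + 1/5 = 1.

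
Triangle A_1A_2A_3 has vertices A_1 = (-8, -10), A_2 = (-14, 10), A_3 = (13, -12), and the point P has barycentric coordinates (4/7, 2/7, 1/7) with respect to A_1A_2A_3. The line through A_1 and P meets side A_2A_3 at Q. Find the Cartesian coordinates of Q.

(-5, 8/3)

Line A_1P meets A_2A_3 where the A_1-coordinate vanishes; zeroing P's A_1-weight and renormalizing leaves A_2, A_3-weights 2/7 : 1/7 → (2/3, 1/3).
So Q = (2/3)·A_2 + (1/3)·A_3 = (-5, 8/3).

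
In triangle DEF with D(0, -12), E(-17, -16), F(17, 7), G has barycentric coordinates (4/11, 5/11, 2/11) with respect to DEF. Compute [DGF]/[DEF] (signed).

The signed ratio [DGF]/[DEF] equals the barycentric coordinate of G at vertex E, which is 5/11.

5/11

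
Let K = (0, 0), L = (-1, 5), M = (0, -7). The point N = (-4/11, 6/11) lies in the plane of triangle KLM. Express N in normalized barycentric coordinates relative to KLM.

Signed area of the reference triangle: [KLM] = ½·(0·(5−(-7)) + (-1)·(-7−0) + 0·(0−5)) = ½·(0 + 7 + 0) = 7/2.
[NLM] = ½·((-4/11)·(5−(-7)) + (-1)·(-7−(6/11)) + 0·(6/11−5)) = ½·(-48/11 + 83/11 + 0) = 35/22, so the K-coordinate is (35/22)/(7/2) = 5/11.
[KNM] = ½·(0·(6/11−(-7)) + (-4/11)·(-7−0) + 0·(0−(6/11))) = ½·(0 + 28/11 + 0) = 14/11, so the L-coordinate is 4/11.
[KLN] = ½·(0·(5−(6/11)) + (-1)·(6/11−0) + (-4/11)·(0−5)) = ½·(0 − 6/11 + 20/11) = 7/11, so the M-coordinate is 2/11.
Check: 5/11 + 4/11 + 2/11 = 1.

(5/11, 4/11, 2/11)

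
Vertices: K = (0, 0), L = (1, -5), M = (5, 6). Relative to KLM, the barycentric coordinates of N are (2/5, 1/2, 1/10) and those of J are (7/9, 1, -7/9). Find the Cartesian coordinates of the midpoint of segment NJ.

(-17/18, -347/60)

Barycentric coordinates of the midpoint are the average: (53/90, 3/4, -61/180).
Converting: (53/90)·K + (3/4)·L + (-61/180)·M = (-17/18, -347/60).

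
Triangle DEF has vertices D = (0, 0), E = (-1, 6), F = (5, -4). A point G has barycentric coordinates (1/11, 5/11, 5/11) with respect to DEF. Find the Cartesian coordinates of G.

(20/11, 10/11)

G = (1/11)·D + (5/11)·E + (5/11)·F.
x-coordinate: (1/11)·0 + (5/11)·(-1) + (5/11)·5 = 20/11.
y-coordinate: (1/11)·0 + (5/11)·6 + (5/11)·(-4) = 10/11.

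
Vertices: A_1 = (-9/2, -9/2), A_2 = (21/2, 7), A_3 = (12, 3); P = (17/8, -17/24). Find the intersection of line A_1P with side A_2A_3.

Barycentric coordinates of P with respect to A_1A_2A_3: (7/12, 1/6, 1/4).
On side A_2A_3 the A_1-coordinate is zero; dropping P's A_1-weight 7/12 and renormalizing the remaining 1/6 : 1/4 gives weights 2/5, 3/5 on A_2, A_3.
Q = (2/5)·(21/2, 7) + (3/5)·(12, 3) = (57/5, 23/5).

(57/5, 23/5)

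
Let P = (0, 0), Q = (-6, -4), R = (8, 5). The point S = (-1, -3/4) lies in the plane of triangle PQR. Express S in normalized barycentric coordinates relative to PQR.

Signed area of the reference triangle: [PQR] = ½·(0·(-4−5) + (-6)·(5−0) + 8·(0−(-4))) = ½·(0 − 30 + 32) = 1.
[SQR] = ½·((-1)·(-4−5) + (-6)·(5−(-3/4)) + 8·(-3/4−(-4))) = ½·(9 − 69/2 + 26) = 1/4, so the P-coordinate is (1/4)/1 = 1/4.
[PSR] = ½·(0·(-3/4−5) + (-1)·(5−0) + 8·(0−(-3/4))) = ½·(0 − 5 + 6) = 1/2, so the Q-coordinate is 1/2.
[PQS] = ½·(0·(-4−(-3/4)) + (-6)·(-3/4−0) + (-1)·(0−(-4))) = ½·(0 + 9/2 − 4) = 1/4, so the R-coordinate is 1/4.
Check: 1/4 + 1/2 + 1/4 = 1.

(1/4, 1/2, 1/4)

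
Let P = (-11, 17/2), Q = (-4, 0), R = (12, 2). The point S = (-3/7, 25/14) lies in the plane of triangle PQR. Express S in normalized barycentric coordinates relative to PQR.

(1/7, 4/7, 2/7)

Signed area of the reference triangle: [PQR] = ½·((-11)·(0−2) + (-4)·(2−(17/2)) + 12·(17/2−0)) = ½·(22 + 26 + 102) = 75.
[SQR] = ½·((-3/7)·(0−2) + (-4)·(2−(25/14)) + 12·(25/14−0)) = ½·(6/7 − 6/7 + 150/7) = 75/7, so the P-coordinate is (75/7)/75 = 1/7.
[PSR] = ½·((-11)·(25/14−2) + (-3/7)·(2−(17/2)) + 12·(17/2−(25/14))) = ½·(33/14 + 39/14 + 564/7) = 300/7, so the Q-coordinate is 4/7.
[PQS] = ½·((-11)·(0−(25/14)) + (-4)·(25/14−(17/2)) + (-3/7)·(17/2−0)) = ½·(275/14 + 188/7 − 51/14) = 150/7, so the R-coordinate is 2/7.
Check: 1/7 + 4/7 + 2/7 = 1.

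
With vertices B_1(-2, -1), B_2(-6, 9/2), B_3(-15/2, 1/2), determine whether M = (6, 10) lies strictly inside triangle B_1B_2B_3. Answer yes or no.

no

Barycentric coordinates of M: (159/97, 290/97, -352/97).
The three coordinates are positive, positive, negative; a point is interior exactly when all three are positive.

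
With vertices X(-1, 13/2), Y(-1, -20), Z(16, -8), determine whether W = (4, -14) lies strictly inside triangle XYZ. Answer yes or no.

yes

Barycentric coordinates of W: (84/901, 552/901, 5/17).
The three coordinates are positive, positive, positive; a point is interior exactly when all three are positive.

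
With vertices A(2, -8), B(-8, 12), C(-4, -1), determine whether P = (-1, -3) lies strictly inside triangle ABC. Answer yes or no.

yes

Barycentric coordinates of P: (31/50, 9/50, 1/5).
The three coordinates are positive, positive, positive; a point is interior exactly when all three are positive.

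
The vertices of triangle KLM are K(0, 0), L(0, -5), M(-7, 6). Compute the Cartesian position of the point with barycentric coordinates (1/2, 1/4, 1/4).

(-7/4, 1/4)

N = (1/2)·K + (1/4)·L + (1/4)·M.
x-coordinate: (1/2)·0 + (1/4)·0 + (1/4)·(-7) = -7/4.
y-coordinate: (1/2)·0 + (1/4)·(-5) + (1/4)·6 = 1/4.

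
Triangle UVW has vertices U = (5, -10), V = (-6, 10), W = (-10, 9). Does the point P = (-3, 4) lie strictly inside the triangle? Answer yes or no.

yes

Barycentric coordinates of P: (27/91, 58/91, 6/91).
The three coordinates are positive, positive, positive; a point is interior exactly when all three are positive.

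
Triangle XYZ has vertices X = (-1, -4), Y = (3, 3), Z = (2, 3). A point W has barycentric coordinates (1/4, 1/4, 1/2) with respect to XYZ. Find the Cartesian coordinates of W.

W = (1/4)·X + (1/4)·Y + (1/2)·Z.
x-coordinate: (1/4)·(-1) + (1/4)·3 + (1/2)·2 = 3/2.
y-coordinate: (1/4)·(-4) + (1/4)·3 + (1/2)·3 = 5/4.

(3/2, 5/4)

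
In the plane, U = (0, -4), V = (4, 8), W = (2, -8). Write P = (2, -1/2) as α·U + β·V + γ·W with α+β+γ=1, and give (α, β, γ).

Signed area of the reference triangle: [UVW] = ½·(0·(8−(-8)) + 4·(-8−(-4)) + 2·(-4−8)) = ½·(0 − 16 − 24) = -20.
[PVW] = ½·(2·(8−(-8)) + 4·(-8−(-1/2)) + 2·(-1/2−8)) = ½·(32 − 30 − 17) = -15/2, so the U-coordinate is (-15/2)/(-20) = 3/8.
[UPW] = ½·(0·(-1/2−(-8)) + 2·(-8−(-4)) + 2·(-4−(-1/2))) = ½·(0 − 8 − 7) = -15/2, so the V-coordinate is 3/8.
[UVP] = ½·(0·(8−(-1/2)) + 4·(-1/2−(-4)) + 2·(-4−8)) = ½·(0 + 14 − 24) = -5, so the W-coordinate is 1/4.
Check: 3/8 + 3/8 + 1/4 = 1.

(3/8, 3/8, 1/4)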